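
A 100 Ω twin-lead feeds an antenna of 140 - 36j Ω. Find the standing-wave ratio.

VSWR ≈ 1.57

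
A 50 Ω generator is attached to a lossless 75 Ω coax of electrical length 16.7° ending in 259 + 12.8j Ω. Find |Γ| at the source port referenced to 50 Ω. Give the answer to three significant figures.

tan(βl) = 0.3
Z_in = Z_0·(Z_L + jZ_0·tanβl)/(Z_0 + jZ_L·tanβl) = 143 − j119 Ω
Γ_s = (Z_in − Z_s)/(Z_in + Z_s) = (93 − j119)/(193 − j119), |Γ_s| = 0.666

|Γ| ≈ 0.666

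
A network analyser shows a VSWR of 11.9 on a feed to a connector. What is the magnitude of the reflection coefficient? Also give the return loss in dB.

|Γ| ≈ 0.845; return loss ≈ 1.46 dB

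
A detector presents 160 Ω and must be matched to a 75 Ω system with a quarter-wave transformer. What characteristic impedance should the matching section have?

Z_qwt ≈ 110 Ω

Z_qwt = √(Z_0·R_L) = √(75 × 160) = √12000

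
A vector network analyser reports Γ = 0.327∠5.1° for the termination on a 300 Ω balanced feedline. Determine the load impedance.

Z_L = Z_0·(1 + Γ)/(1 − Γ) = 300·(1.33 + j0.0291)/(0.674 − j0.0291)

Z_L ≈ 588 + j38.3 Ω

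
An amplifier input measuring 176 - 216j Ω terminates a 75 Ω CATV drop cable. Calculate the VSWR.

Γ = (Z_L − Z_0)/(Z_L + Z_0) = (101 − j216)/(251 − j216)
|Γ| = 238/331 = 0.72
VSWR = (1 + |Γ|)/(1 − |Γ|) = 1.72/0.28

VSWR ≈ 6.14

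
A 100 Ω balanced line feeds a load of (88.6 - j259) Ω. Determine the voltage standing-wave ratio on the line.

VSWR ≈ 9.48

Γ = (Z_L − Z_0)/(Z_L + Z_0) = (-11.4 − j259)/(188.6 − j259)
|Γ| = 259/320 = 0.809
VSWR = (1 + |Γ|)/(1 − |Γ|) = 1.81/0.191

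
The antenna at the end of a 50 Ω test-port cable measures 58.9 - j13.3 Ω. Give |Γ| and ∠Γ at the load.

Γ ≈ 0.146 ∠ -49.2°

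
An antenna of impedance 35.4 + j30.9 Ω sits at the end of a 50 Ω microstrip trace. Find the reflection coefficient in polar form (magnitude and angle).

Γ ≈ 0.376 ∠ 95.4°

Γ = (Z_L − Z_0)/(Z_L + Z_0) = (-14.6 + j30.9)/(85.4 + j30.9)
|Γ| = 34.2/90.8 = 0.376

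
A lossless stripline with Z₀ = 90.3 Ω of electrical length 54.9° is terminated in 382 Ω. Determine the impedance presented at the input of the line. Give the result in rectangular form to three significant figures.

Z_in ≈ 31 − j58.3 Ω

tan(βl) = tan(54.9°) = 1.42
Z_in = Z_0·(Z_L + jZ_0·tanβl)/(Z_0 + jZ_L·tanβl)
     = 90.3·(382 + j128)/(90.3 + j544)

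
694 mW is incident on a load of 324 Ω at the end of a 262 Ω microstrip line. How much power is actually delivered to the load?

Γ = (324 − 262)/(324 + 262) = 0.106
|Γ|² = 0.0112
P_refl = |Γ|²·P_inc = 7.77 mW, P_del = (1 − |Γ|²)·P_inc = 686 mW

P_delivered ≈ 686 mW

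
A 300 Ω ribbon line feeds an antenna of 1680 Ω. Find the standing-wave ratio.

For a purely resistive load, VSWR = R_L/Z_0 or Z_0/R_L (whichever > 1) = 1680/300

VSWR ≈ 5.6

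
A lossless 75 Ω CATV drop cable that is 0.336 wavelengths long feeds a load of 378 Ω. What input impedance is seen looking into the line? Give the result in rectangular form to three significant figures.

Z_in ≈ 20 + j42.6 Ω

βl = 2π × 0.336 = 121°
tan(βl) = tan(121°) = -1.67
Z_in = Z_0·(Z_L + jZ_0·tanβl)/(Z_0 + jZ_L·tanβl)
     = 75·(378 − j125)/(75 − j630)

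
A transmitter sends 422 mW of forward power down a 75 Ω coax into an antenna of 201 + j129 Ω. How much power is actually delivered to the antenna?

|Γ| = |(126 + j129)/(276 + j129)| = 0.592
|Γ|² = 0.35
P_refl = |Γ|²·P_inc = 148 mW, P_del = (1 − |Γ|²)·P_inc = 274 mW

P_delivered ≈ 274 mW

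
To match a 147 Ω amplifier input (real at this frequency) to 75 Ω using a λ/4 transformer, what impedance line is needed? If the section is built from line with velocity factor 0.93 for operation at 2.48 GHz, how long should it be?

Z_qwt ≈ 105 Ω; length ≈ 2.81 cm

Z_qwt = √(Z_0·R_L) = √(75 × 147) = √11020
λ = 0.93·c/f = 0.113 m, so l = λ/4 = 0.0281 m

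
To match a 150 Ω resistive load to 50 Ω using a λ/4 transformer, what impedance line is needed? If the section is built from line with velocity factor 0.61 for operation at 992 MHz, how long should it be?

Z_qwt ≈ 86.6 Ω; length ≈ 4.61 cm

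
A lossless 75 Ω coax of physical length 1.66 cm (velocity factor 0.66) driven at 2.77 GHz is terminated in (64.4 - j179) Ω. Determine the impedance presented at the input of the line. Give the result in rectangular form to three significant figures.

λ = v/f = 0.66·c / 2.77 GHz = 0.0715 m
βl = 2π·l/λ = 2π × 0.232 = 83.6°
tan(βl) = tan(83.6°) = 8.92
Z_in = Z_0·(Z_L + jZ_0·tanβl)/(Z_0 + jZ_L·tanβl)
     = 75·(64.4 + j490)/(1670 + j574)

Z_in ≈ 9.34 + j18.8 Ω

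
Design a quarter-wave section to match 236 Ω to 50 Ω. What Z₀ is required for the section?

Z_qwt ≈ 109 Ω

Z_qwt = √(Z_0·R_L) = √(50 × 236) = √11800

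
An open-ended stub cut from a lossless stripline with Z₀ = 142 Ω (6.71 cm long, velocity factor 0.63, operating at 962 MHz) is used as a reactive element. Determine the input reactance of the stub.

X_in ≈ 92 Ω (inductive)

λ = v/f = 0.63·c / 962 MHz = 0.196 m
βl = 2π·l/λ = 2π × 0.342 = 123°
tan(βl) = -1.54
For an open-ended stub, Z_in = −jZ_0·cot(βl) = −jZ_0/tan(βl)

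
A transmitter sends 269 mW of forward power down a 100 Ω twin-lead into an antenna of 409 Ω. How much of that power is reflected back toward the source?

Γ = (409 − 100)/(409 + 100) = 0.607
|Γ|² = 0.369
P_refl = |Γ|²·P_inc = 99.1 mW, P_del = (1 − |Γ|²)·P_inc = 170 mW

P_reflected ≈ 99.1 mW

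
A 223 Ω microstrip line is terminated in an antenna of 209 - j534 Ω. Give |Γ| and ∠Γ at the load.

Γ = (Z_L − Z_0)/(Z_L + Z_0) = (-14 − j534)/(432 − j534)
|Γ| = 534/687 = 0.778

Γ ≈ 0.778 ∠ -40.5°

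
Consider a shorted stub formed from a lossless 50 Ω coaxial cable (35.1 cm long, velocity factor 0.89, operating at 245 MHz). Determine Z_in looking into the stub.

λ = v/f = 0.89·c / 245 MHz = 1.09 m
βl = 2π·l/λ = 2π × 0.322 = 116°
tan(βl) = -2.06
For a shorted stub, Z_in = jZ_0·tan(βl)

Z_in ≈ −j103 Ω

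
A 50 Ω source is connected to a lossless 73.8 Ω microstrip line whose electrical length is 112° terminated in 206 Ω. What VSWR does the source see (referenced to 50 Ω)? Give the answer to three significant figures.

VSWR ≈ 2.25

tan(βl) = -2.48
Z_in = Z_0·(Z_L + jZ_0·tanβl)/(Z_0 + jZ_L·tanβl) = 30.1 + j25.5 Ω
Γ_s = (Z_in − Z_s)/(Z_in + Z_s) = (-19.9 + j25.5)/(80.1 + j25.5), |Γ_s| = 0.384
VSWR = (1 + |Γ_s|)/(1 − |Γ_s|)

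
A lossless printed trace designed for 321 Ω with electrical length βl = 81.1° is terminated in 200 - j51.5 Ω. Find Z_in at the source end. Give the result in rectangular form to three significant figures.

tan(βl) = tan(81.1°) = 6.39
Z_in = Z_0·(Z_L + jZ_0·tanβl)/(Z_0 + jZ_L·tanβl)
     = 321·(200 + j2000)/(650 + j1280)

Z_in ≈ 419 + j163 Ω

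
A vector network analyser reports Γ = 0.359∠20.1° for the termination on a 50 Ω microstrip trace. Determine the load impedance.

Z_L ≈ 95.8 + j27.1 Ω

Z_L = Z_0·(1 + Γ)/(1 − Γ) = 50·(1.34 + j0.123)/(0.663 − j0.123)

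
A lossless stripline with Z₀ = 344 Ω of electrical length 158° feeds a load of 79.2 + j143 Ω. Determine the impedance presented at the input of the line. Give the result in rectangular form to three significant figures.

Z_in ≈ 67.1 + j8.78 Ω

tan(βl) = tan(158°) = -0.404
Z_in = Z_0·(Z_L + jZ_0·tanβl)/(Z_0 + jZ_L·tanβl)
     = 344·(79.2 + j4.01)/(402 − j32)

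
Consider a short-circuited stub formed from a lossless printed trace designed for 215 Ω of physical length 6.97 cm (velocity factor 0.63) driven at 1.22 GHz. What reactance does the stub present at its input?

λ = v/f = 0.63·c / 1.22 GHz = 0.155 m
βl = 2π·l/λ = 2π × 0.45 = 162°
tan(βl) = -0.326
For a short-circuited stub, Z_in = jZ_0·tan(βl)

X_in ≈ -70 Ω (capacitive)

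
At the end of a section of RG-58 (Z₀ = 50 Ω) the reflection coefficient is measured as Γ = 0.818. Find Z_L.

Z_L = Z_0·(1 + Γ)/(1 − Γ) = 50·(1.82)/(0.182)

Z_L ≈ 499 Ω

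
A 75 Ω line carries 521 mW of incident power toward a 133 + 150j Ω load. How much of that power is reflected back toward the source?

|Γ| = |(58 + j150)/(208 + j150)| = 0.627
|Γ|² = 0.393
P_refl = |Γ|²·P_inc = 205 mW, P_del = (1 − |Γ|²)·P_inc = 316 mW

P_reflected ≈ 205 mW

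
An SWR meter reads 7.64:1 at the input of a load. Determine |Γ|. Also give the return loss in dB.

|Γ| ≈ 0.769; return loss ≈ 2.29 dB

|Γ| = (S − 1)/(S + 1) = (7.64 − 1)/(7.64 + 1) = 6.64/8.64
RL = −20·log₁₀|Γ| = −20·log₁₀(0.769)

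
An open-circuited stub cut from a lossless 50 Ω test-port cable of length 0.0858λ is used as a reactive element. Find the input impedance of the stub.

βl = 2π × 0.0858 = 30.9°
tan(βl) = 0.598
For an open-circuited stub, Z_in = −jZ_0·cot(βl) = −jZ_0/tan(βl)

Z_in ≈ −j83.6 Ω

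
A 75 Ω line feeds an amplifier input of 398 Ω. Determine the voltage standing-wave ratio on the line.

Γ = (398 − 75)/(398 + 75) = 0.683
VSWR = (1 + 0.683)/(1 − 0.683)

VSWR ≈ 5.31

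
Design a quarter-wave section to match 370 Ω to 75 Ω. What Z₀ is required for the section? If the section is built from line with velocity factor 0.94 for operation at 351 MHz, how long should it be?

Z_qwt ≈ 167 Ω; length ≈ 20.1 cm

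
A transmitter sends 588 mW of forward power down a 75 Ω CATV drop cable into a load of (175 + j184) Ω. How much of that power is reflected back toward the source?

P_reflected ≈ 268 mW

|Γ| = |(100 + j184)/(250 + j184)| = 0.675
|Γ|² = 0.455
P_refl = |Γ|²·P_inc = 268 mW, P_del = (1 − |Γ|²)·P_inc = 320 mW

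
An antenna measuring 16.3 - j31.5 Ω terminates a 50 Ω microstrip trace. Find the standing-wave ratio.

VSWR ≈ 4.38

Γ = (Z_L − Z_0)/(Z_L + Z_0) = (-33.7 − j31.5)/(66.3 − j31.5)
|Γ| = 46.1/73.4 = 0.628
VSWR = (1 + |Γ|)/(1 − |Γ|) = 1.63/0.372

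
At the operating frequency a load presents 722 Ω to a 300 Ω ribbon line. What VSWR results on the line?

VSWR ≈ 2.41

For a purely resistive load, VSWR = R_L/Z_0 or Z_0/R_L (whichever > 1) = 722/300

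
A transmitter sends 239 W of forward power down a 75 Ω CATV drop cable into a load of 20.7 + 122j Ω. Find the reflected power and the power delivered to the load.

|Γ| = |(-54.3 + j122)/(95.7 + j122)| = 0.861
|Γ|² = 0.742
P_refl = |Γ|²·P_inc = 177 W, P_del = (1 − |Γ|²)·P_inc = 61.7 W

P_reflected ≈ 177 W; P_delivered ≈ 61.7 W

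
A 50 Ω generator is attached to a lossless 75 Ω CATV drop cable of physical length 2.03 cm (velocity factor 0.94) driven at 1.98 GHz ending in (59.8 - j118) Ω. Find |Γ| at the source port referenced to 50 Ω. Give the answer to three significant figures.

|Γ| ≈ 0.551

λ = v/f = 0.94·c / 1.98 GHz = 0.142 m
βl = 2π·l/λ = 2π × 0.143 = 51.3°
tan(βl) = 1.25
Z_in = Z_0·(Z_L + jZ_0·tanβl)/(Z_0 + jZ_L·tanβl) = 15.6 − j13.5 Ω
Γ_s = (Z_in − Z_s)/(Z_in + Z_s) = (-34.4 − j13.5)/(65.6 − j13.5), |Γ_s| = 0.551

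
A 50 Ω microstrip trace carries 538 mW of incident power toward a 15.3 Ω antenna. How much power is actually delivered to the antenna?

P_delivered ≈ 386 mW

Γ = (15.3 − 50)/(15.3 + 50) = -0.531
|Γ|² = 0.282
P_refl = |Γ|²·P_inc = 152 mW, P_del = (1 − |Γ|²)·P_inc = 386 mW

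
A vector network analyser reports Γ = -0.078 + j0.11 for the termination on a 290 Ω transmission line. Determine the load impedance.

Z_L = Z_0·(1 + Γ)/(1 − Γ) = 290·(0.922 + j0.11)/(1.08 − j0.11)

Z_L ≈ 242 + j54.3 Ω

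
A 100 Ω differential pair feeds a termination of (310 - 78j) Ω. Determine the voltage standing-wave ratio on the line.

VSWR ≈ 3.32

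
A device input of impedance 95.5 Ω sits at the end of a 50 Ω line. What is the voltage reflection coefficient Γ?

Γ = (Z_L − Z_0)/(Z_L + Z_0) = (95.5 − 50)/(95.5 + 50) = 45.5/145.5

Γ = 0.313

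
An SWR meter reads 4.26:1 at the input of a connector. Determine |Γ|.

|Γ| = (S − 1)/(S + 1) = (4.26 − 1)/(4.26 + 1) = 3.26/5.26

|Γ| ≈ 0.62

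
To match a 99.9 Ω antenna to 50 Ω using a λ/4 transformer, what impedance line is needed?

Z_qwt ≈ 70.7 Ω

Z_qwt = √(Z_0·R_L) = √(50 × 99.9) = √4995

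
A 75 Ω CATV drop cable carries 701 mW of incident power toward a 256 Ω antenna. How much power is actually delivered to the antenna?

Γ = (256 − 75)/(256 + 75) = 0.547
|Γ|² = 0.299
P_refl = |Γ|²·P_inc = 210 mW, P_del = (1 − |Γ|²)·P_inc = 491 mW

P_delivered ≈ 491 mW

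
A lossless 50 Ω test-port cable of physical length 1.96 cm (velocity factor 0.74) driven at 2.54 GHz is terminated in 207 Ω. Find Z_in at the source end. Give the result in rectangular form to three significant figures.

Z_in ≈ 12.4 − j7.67 Ω

λ = v/f = 0.74·c / 2.54 GHz = 0.0874 m
βl = 2π·l/λ = 2π × 0.224 = 80.7°
tan(βl) = tan(80.7°) = 6.13
Z_in = Z_0·(Z_L + jZ_0·tanβl)/(Z_0 + jZ_L·tanβl)
     = 50·(207 + j306)/(50 + j1270)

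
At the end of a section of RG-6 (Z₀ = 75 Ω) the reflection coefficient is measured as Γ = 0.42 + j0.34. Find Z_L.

Z_L = Z_0·(1 + Γ)/(1 − Γ) = 75·(1.42 + j0.34)/(0.58 − j0.34)

Z_L ≈ 117 + j113 Ω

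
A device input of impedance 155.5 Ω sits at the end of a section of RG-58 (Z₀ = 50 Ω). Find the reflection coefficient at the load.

Γ = 0.513

Γ = (Z_L − Z_0)/(Z_L + Z_0) = (155.5 − 50)/(155.5 + 50) = 105.5/205.5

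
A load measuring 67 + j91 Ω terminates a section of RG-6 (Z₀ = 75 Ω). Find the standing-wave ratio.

Γ = (Z_L − Z_0)/(Z_L + Z_0) = (-8 + j91)/(142 + j91)
|Γ| = 91.4/169 = 0.542
VSWR = (1 + |Γ|)/(1 − |Γ|) = 1.54/0.458

VSWR ≈ 3.36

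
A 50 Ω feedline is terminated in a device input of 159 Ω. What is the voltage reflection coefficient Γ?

Γ = 0.522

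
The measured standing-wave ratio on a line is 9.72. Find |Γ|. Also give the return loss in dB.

|Γ| ≈ 0.813; return loss ≈ 1.79 dB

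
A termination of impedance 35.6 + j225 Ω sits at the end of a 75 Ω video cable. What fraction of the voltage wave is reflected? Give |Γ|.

|Γ| ≈ 0.911

Γ = (Z_L − Z_0)/(Z_L + Z_0) = (-39.4 + j225)/(110.6 + j225)
|Γ| = 228/251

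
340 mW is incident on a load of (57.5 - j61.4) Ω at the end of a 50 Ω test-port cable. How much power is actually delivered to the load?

|Γ| = |(7.5 − j61.4)/(107.5 − j61.4)| = 0.5
|Γ|² = 0.25
P_refl = |Γ|²·P_inc = 84.9 mW, P_del = (1 − |Γ|²)·P_inc = 255 mW

P_delivered ≈ 255 mW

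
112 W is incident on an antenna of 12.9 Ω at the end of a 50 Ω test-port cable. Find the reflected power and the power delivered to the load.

Γ = (12.9 − 50)/(12.9 + 50) = -0.59
|Γ|² = 0.348
P_refl = |Γ|²·P_inc = 39 W, P_del = (1 − |Γ|²)·P_inc = 73 W

P_reflected ≈ 39 W; P_delivered ≈ 73 W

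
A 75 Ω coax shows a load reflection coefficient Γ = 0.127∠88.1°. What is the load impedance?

Z_L ≈ 73.2 + j18.9 Ω

Z_L = Z_0·(1 + Γ)/(1 − Γ) = 75·(1 + j0.127)/(0.996 − j0.127)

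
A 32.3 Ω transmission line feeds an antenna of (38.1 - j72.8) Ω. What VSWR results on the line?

VSWR ≈ 6.17

Γ = (Z_L − Z_0)/(Z_L + Z_0) = (5.8 − j72.8)/(70.4 − j72.8)
|Γ| = 73/101 = 0.721
VSWR = (1 + |Γ|)/(1 − |Γ|) = 1.72/0.279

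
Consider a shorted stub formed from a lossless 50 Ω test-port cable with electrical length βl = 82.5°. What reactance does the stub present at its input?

tan(βl) = 7.6
For a shorted stub, Z_in = jZ_0·tan(βl)

X_in ≈ 380 Ω (inductive)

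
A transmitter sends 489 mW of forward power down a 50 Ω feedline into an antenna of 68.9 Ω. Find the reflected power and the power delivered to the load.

Γ = (68.9 − 50)/(68.9 + 50) = 0.159
|Γ|² = 0.0253
P_refl = |Γ|²·P_inc = 12.4 mW, P_del = (1 − |Γ|²)·P_inc = 477 mW

P_reflected ≈ 12.4 mW; P_delivered ≈ 477 mW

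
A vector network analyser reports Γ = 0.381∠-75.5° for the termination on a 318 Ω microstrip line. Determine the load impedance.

Z_L ≈ 285 − j246 Ω

Z_L = Z_0·(1 + Γ)/(1 − Γ) = 318·(1.1 − j0.369)/(0.905 + j0.369)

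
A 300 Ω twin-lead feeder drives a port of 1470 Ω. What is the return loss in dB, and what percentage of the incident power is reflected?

RL ≈ 3.6 dB; 43.7% of incident power reflected

Γ = (1470 − 300)/(1470 + 300) = 0.661
RL = −20·log₁₀(0.661) = 3.6 dB
P_refl/P_inc = |Γ|² = 0.437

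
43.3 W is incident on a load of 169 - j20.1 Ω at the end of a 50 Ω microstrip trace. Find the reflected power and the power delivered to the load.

|Γ| = |(119 − j20.1)/(219 − j20.1)| = 0.549
|Γ|² = 0.301
P_refl = |Γ|²·P_inc = 13 W, P_del = (1 − |Γ|²)·P_inc = 30.3 W

P_reflected ≈ 13 W; P_delivered ≈ 30.3 W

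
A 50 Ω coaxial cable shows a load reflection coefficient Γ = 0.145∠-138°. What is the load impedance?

Z_L ≈ 39.6 − j7.85 Ω

Z_L = Z_0·(1 + Γ)/(1 − Γ) = 50·(0.892 − j0.097)/(1.11 + j0.097)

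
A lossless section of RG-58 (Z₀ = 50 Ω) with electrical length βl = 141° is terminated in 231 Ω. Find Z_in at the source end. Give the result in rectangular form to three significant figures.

Z_in ≈ 25.5 + j54.9 Ω

tan(βl) = tan(141°) = -0.81
Z_in = Z_0·(Z_L + jZ_0·tanβl)/(Z_0 + jZ_L·tanβl)
     = 50·(231 − j40.5)/(50 − j187)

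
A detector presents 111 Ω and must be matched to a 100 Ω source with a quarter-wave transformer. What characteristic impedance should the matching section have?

Z_qwt = √(Z_0·R_L) = √(100 × 111) = √11100

Z_qwt ≈ 105 Ω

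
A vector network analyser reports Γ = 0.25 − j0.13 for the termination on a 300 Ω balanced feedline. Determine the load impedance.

Z_L ≈ 477 − j135 Ω

Z_L = Z_0·(1 + Γ)/(1 − Γ) = 300·(1.25 − j0.13)/(0.75 + j0.13)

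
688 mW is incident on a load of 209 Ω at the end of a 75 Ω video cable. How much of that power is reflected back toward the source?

Γ = (209 − 75)/(209 + 75) = 0.472
|Γ|² = 0.223
P_refl = |Γ|²·P_inc = 153 mW, P_del = (1 − |Γ|²)·P_inc = 535 mW

P_reflected ≈ 153 mW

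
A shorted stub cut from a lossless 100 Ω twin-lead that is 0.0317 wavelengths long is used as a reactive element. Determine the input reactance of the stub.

X_in ≈ 20.2 Ω (inductive)

βl = 2π × 0.0317 = 11.4°
tan(βl) = 0.202
For a shorted stub, Z_in = jZ_0·tan(βl)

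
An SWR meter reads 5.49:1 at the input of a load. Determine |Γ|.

|Γ| ≈ 0.692

|Γ| = (S − 1)/(S + 1) = (5.49 − 1)/(5.49 + 1) = 4.49/6.49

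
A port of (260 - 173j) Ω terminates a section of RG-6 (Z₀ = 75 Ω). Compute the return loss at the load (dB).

RL ≈ 3.46 dB

Γ = (185 − j173)/(335 − j173), |Γ| = 0.672
RL = −20·log₁₀|Γ| = −20·log₁₀(0.672)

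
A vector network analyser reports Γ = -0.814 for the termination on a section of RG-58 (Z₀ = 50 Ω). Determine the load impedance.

Z_L = Z_0·(1 + Γ)/(1 − Γ) = 50·(0.186)/(1.81)

Z_L ≈ 5.13 Ω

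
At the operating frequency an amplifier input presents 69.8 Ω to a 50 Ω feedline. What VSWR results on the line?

VSWR ≈ 1.4

Γ = (69.8 − 50)/(69.8 + 50) = 0.165
VSWR = (1 + 0.165)/(1 − 0.165)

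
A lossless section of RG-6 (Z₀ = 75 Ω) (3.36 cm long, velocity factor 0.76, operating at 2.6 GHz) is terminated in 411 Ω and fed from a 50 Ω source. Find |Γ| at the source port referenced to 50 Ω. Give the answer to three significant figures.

|Γ| ≈ 0.722

λ = v/f = 0.76·c / 2.6 GHz = 0.0877 m
βl = 2π·l/λ = 2π × 0.383 = 138°
tan(βl) = -0.902
Z_in = Z_0·(Z_L + jZ_0·tanβl)/(Z_0 + jZ_L·tanβl) = 29.3 + j77.2 Ω
Γ_s = (Z_in − Z_s)/(Z_in + Z_s) = (-20.7 + j77.2)/(79.3 + j77.2), |Γ_s| = 0.722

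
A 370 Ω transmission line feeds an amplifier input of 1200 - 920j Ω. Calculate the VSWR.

VSWR ≈ 5.27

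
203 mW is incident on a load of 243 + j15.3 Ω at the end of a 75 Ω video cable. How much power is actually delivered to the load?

|Γ| = |(168 + j15.3)/(318 + j15.3)| = 0.53
|Γ|² = 0.281
P_refl = |Γ|²·P_inc = 57 mW, P_del = (1 − |Γ|²)·P_inc = 146 mW

P_delivered ≈ 146 mW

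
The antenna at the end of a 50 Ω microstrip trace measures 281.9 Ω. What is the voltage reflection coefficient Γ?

Γ = (Z_L − Z_0)/(Z_L + Z_0) = (281.9 − 50)/(281.9 + 50) = 231.9/331.9

Γ = 0.699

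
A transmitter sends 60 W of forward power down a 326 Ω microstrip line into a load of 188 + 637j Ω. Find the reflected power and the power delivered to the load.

|Γ| = |(-138 + j637)/(514 + j637)| = 0.796
|Γ|² = 0.634
P_refl = |Γ|²·P_inc = 38 W, P_del = (1 − |Γ|²)·P_inc = 22 W

P_reflected ≈ 38 W; P_delivered ≈ 22 W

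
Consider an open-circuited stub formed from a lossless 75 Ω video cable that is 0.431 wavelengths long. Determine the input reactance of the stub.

X_in ≈ 162 Ω (inductive)

βl = 2π × 0.431 = 155°
tan(βl) = -0.463
For an open-circuited stub, Z_in = −jZ_0·cot(βl) = −jZ_0/tan(βl)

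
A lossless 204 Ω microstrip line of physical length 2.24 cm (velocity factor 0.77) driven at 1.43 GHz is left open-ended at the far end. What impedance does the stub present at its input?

Z_in ≈ −j172 Ω

λ = v/f = 0.77·c / 1.43 GHz = 0.162 m
βl = 2π·l/λ = 2π × 0.139 = 49.9°
tan(βl) = 1.19
For an open-ended stub, Z_in = −jZ_0·cot(βl) = −jZ_0/tan(βl)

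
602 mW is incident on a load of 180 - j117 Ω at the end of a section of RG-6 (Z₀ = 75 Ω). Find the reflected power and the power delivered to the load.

P_reflected ≈ 189 mW; P_delivered ≈ 413 mW

|Γ| = |(105 − j117)/(255 − j117)| = 0.56
|Γ|² = 0.314
P_refl = |Γ|²·P_inc = 189 mW, P_del = (1 − |Γ|²)·P_inc = 413 mW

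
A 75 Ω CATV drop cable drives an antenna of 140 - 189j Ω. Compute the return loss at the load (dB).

RL ≈ 3.12 dB

Γ = (65 − j189)/(215 − j189), |Γ| = 0.698
RL = −20·log₁₀|Γ| = −20·log₁₀(0.698)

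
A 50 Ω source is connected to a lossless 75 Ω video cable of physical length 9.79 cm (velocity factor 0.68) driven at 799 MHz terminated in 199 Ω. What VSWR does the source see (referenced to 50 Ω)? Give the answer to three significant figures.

VSWR ≈ 3.06

λ = v/f = 0.68·c / 799 MHz = 0.255 m
βl = 2π·l/λ = 2π × 0.383 = 138°
tan(βl) = -0.899
Z_in = Z_0·(Z_L + jZ_0·tanβl)/(Z_0 + jZ_L·tanβl) = 53.8 + j60.9 Ω
Γ_s = (Z_in − Z_s)/(Z_in + Z_s) = (3.78 + j60.9)/(104 + j60.9), |Γ_s| = 0.507
VSWR = (1 + |Γ_s|)/(1 − |Γ_s|)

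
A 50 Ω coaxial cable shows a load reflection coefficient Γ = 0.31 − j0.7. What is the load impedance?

Z_L = Z_0·(1 + Γ)/(1 − Γ) = 50·(1.31 − j0.7)/(0.69 + j0.7)

Z_L ≈ 21.4 − j72.5 Ω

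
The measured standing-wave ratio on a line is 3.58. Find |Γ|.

|Γ| = (S − 1)/(S + 1) = (3.58 − 1)/(3.58 + 1) = 2.58/4.58

|Γ| ≈ 0.563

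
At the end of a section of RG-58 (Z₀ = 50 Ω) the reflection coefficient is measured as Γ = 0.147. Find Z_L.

Z_L ≈ 67.2 Ω

Z_L = Z_0·(1 + Γ)/(1 − Γ) = 50·(1.15)/(0.853)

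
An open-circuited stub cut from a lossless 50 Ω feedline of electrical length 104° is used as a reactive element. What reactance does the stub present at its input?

tan(βl) = -4.01
For an open-circuited stub, Z_in = −jZ_0·cot(βl) = −jZ_0/tan(βl)

X_in ≈ 12.5 Ω (inductive)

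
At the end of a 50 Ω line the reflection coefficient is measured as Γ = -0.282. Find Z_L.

Z_L ≈ 28 Ω

Z_L = Z_0·(1 + Γ)/(1 − Γ) = 50·(0.718)/(1.28)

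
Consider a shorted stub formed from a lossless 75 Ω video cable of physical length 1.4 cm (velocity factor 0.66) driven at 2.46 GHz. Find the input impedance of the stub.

λ = v/f = 0.66·c / 2.46 GHz = 0.0805 m
βl = 2π·l/λ = 2π × 0.174 = 62.6°
tan(βl) = 1.93
For a shorted stub, Z_in = jZ_0·tan(βl)

Z_in ≈ +j145 Ω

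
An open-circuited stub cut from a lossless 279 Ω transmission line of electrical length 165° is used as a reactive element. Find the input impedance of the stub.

Z_in ≈ +j1040 Ω

tan(βl) = -0.268
For an open-circuited stub, Z_in = −jZ_0·cot(βl) = −jZ_0/tan(βl)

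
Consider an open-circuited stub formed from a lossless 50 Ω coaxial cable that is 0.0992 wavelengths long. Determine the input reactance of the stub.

X_in ≈ -69.6 Ω (capacitive)

βl = 2π × 0.0992 = 35.7°
tan(βl) = 0.719
For an open-circuited stub, Z_in = −jZ_0·cot(βl) = −jZ_0/tan(βl)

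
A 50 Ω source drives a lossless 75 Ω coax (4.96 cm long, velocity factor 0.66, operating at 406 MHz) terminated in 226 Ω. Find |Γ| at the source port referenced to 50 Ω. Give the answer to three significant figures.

|Γ| ≈ 0.572

λ = v/f = 0.66·c / 406 MHz = 0.488 m
βl = 2π·l/λ = 2π × 0.102 = 36.6°
tan(βl) = 0.743
Z_in = Z_0·(Z_L + jZ_0·tanβl)/(Z_0 + jZ_L·tanβl) = 58.3 − j74.9 Ω
Γ_s = (Z_in − Z_s)/(Z_in + Z_s) = (8.33 − j74.9)/(108 − j74.9), |Γ_s| = 0.572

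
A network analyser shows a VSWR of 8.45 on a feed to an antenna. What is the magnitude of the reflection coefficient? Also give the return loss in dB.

|Γ| ≈ 0.788; return loss ≈ 2.07 dB

|Γ| = (S − 1)/(S + 1) = (8.45 − 1)/(8.45 + 1) = 7.45/9.45
RL = −20·log₁₀|Γ| = −20·log₁₀(0.788)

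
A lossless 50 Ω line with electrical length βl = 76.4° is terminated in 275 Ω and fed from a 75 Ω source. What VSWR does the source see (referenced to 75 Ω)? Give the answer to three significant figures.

VSWR ≈ 8

tan(βl) = 4.13
Z_in = Z_0·(Z_L + jZ_0·tanβl)/(Z_0 + jZ_L·tanβl) = 9.6 − j11.7 Ω
Γ_s = (Z_in − Z_s)/(Z_in + Z_s) = (-65.4 − j11.7)/(84.6 − j11.7), |Γ_s| = 0.778
VSWR = (1 + |Γ_s|)/(1 − |Γ_s|)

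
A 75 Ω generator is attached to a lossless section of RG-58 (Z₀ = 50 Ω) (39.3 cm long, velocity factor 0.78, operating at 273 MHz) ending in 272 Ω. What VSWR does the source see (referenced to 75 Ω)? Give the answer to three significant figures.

VSWR ≈ 3.94

λ = v/f = 0.78·c / 273 MHz = 0.857 m
βl = 2π·l/λ = 2π × 0.459 = 165°
tan(βl) = -0.267
Z_in = Z_0·(Z_L + jZ_0·tanβl)/(Z_0 + jZ_L·tanβl) = 93.8 + j123 Ω
Γ_s = (Z_in − Z_s)/(Z_in + Z_s) = (18.8 + j123)/(169 + j123), |Γ_s| = 0.595
VSWR = (1 + |Γ_s|)/(1 − |Γ_s|)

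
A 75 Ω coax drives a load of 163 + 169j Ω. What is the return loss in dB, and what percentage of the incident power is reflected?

Γ = (88 + j169)/(238 + j169), |Γ| = 0.653
RL = −20·log₁₀(0.653) = 3.7 dB
P_refl/P_inc = |Γ|² = 0.426

RL ≈ 3.7 dB; 42.6% of incident power reflected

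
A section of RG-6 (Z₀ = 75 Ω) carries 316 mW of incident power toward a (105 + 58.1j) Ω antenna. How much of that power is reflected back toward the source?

|Γ| = |(30 + j58.1)/(180 + j58.1)| = 0.346
|Γ|² = 0.12
P_refl = |Γ|²·P_inc = 37.8 mW, P_del = (1 − |Γ|²)·P_inc = 278 mW

P_reflected ≈ 37.8 mW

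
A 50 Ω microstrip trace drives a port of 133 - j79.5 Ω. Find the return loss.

Γ = (83 − j79.5)/(183 − j79.5), |Γ| = 0.576
RL = −20·log₁₀|Γ| = −20·log₁₀(0.576)

RL ≈ 4.79 dB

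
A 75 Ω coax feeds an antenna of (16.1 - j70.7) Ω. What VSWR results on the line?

VSWR ≈ 8.9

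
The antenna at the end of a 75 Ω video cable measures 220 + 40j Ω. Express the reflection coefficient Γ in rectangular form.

Γ = (Z_L − Z_0)/(Z_L + Z_0) = (145 + j40)/(295 + j40)

Γ ≈ 0.501 + j0.0677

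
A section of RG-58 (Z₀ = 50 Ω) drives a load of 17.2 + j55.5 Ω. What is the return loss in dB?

Γ = (-32.8 + j55.5)/(67.2 + j55.5), |Γ| = 0.74
RL = −20·log₁₀|Γ| = −20·log₁₀(0.74)

RL ≈ 2.62 dB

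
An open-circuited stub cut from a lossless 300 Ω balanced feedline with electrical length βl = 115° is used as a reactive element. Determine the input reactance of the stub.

X_in ≈ 140 Ω (inductive)

tan(βl) = -2.14
For an open-circuited stub, Z_in = −jZ_0·cot(βl) = −jZ_0/tan(βl)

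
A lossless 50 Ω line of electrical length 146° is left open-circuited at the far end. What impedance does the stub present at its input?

tan(βl) = -0.675
For an open-circuited stub, Z_in = −jZ_0·cot(βl) = −jZ_0/tan(βl)

Z_in ≈ +j74.1 Ω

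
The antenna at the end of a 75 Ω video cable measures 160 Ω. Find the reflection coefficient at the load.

Γ = 0.362

Γ = (Z_L − Z_0)/(Z_L + Z_0) = (160 − 75)/(160 + 75) = 85/235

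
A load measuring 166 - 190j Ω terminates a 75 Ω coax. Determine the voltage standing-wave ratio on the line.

VSWR ≈ 5.38

Γ = (Z_L − Z_0)/(Z_L + Z_0) = (91 − j190)/(241 − j190)
|Γ| = 211/307 = 0.686
VSWR = (1 + |Γ|)/(1 − |Γ|) = 1.69/0.314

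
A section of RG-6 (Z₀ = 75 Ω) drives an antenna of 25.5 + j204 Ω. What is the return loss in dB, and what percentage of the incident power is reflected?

Γ = (-49.5 + j204)/(100.5 + j204), |Γ| = 0.923
RL = −20·log₁₀(0.923) = 0.695 dB
P_refl/P_inc = |Γ|² = 0.852

RL ≈ 0.695 dB; 85.2% of incident power reflected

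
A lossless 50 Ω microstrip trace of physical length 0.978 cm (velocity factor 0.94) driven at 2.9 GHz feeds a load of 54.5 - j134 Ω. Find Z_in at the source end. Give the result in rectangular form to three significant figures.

Z_in ≈ 8.9 − j35.3 Ω

λ = v/f = 0.94·c / 2.9 GHz = 0.0972 m
βl = 2π·l/λ = 2π × 0.101 = 36.2°
tan(βl) = tan(36.2°) = 0.732
Z_in = Z_0·(Z_L + jZ_0·tanβl)/(Z_0 + jZ_L·tanβl)
     = 50·(54.5 − j97.4)/(148 + j39.9)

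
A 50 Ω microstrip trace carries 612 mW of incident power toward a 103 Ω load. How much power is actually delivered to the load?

Γ = (103 − 50)/(103 + 50) = 0.346
|Γ|² = 0.12
P_refl = |Γ|²·P_inc = 73.4 mW, P_del = (1 − |Γ|²)·P_inc = 539 mW

P_delivered ≈ 539 mW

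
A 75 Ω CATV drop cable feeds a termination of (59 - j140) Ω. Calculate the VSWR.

Γ = (Z_L − Z_0)/(Z_L + Z_0) = (-16 − j140)/(134 − j140)
|Γ| = 141/194 = 0.727
VSWR = (1 + |Γ|)/(1 − |Γ|) = 1.73/0.273

VSWR ≈ 6.33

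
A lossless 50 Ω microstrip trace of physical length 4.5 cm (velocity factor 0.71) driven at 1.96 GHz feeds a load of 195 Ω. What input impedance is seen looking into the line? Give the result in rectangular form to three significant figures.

Z_in ≈ 41 + j65.9 Ω

λ = v/f = 0.71·c / 1.96 GHz = 0.109 m
βl = 2π·l/λ = 2π × 0.414 = 149°
tan(βl) = tan(149°) = -0.599
Z_in = Z_0·(Z_L + jZ_0·tanβl)/(Z_0 + jZ_L·tanβl)
     = 50·(195 − j30)/(50 − j117)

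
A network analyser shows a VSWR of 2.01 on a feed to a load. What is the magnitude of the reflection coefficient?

|Γ| ≈ 0.336

|Γ| = (S − 1)/(S + 1) = (2.01 − 1)/(2.01 + 1) = 1.01/3.01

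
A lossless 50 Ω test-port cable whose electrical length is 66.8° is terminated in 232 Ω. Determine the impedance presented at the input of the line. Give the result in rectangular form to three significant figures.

tan(βl) = tan(66.8°) = 2.33
Z_in = Z_0·(Z_L + jZ_0·tanβl)/(Z_0 + jZ_L·tanβl)
     = 50·(232 + j117)/(50 + j541)

Z_in ≈ 12.6 − j20.3 Ω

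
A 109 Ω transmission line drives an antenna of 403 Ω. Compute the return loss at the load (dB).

RL ≈ 4.82 dB

Γ = (403 − 109)/(403 + 109) = 0.574
RL = −20·log₁₀|Γ| = −20·log₁₀(0.574)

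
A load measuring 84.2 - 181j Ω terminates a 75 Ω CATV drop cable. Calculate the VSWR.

Γ = (Z_L − Z_0)/(Z_L + Z_0) = (9.2 − j181)/(159.2 − j181)
|Γ| = 181/241 = 0.752
VSWR = (1 + |Γ|)/(1 − |Γ|) = 1.75/0.248

VSWR ≈ 7.06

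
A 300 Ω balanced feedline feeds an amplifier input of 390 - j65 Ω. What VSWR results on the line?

VSWR ≈ 1.38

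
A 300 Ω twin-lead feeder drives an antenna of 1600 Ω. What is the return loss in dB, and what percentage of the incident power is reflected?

Γ = (1600 − 300)/(1600 + 300) = 0.684
RL = −20·log₁₀(0.684) = 3.3 dB
P_refl/P_inc = |Γ|² = 0.468

RL ≈ 3.3 dB; 46.8% of incident power reflected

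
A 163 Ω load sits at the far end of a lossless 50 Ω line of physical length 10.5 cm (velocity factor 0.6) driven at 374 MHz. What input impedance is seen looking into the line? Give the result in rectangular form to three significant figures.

λ = v/f = 0.6·c / 374 MHz = 0.481 m
βl = 2π·l/λ = 2π × 0.218 = 78.5°
tan(βl) = tan(78.5°) = 4.93
Z_in = Z_0·(Z_L + jZ_0·tanβl)/(Z_0 + jZ_L·tanβl)
     = 50·(163 + j247)/(50 + j804)

Z_in ≈ 15.9 − j9.15 Ω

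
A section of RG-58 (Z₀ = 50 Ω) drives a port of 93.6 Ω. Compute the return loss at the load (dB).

Γ = (93.6 − 50)/(93.6 + 50) = 0.304
RL = −20·log₁₀|Γ| = −20·log₁₀(0.304)

RL ≈ 10.4 dB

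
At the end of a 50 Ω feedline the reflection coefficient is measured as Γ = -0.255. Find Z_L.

Z_L = Z_0·(1 + Γ)/(1 − Γ) = 50·(0.745)/(1.25)

Z_L ≈ 29.7 Ω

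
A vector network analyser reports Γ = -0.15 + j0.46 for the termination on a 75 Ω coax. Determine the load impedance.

Z_L = Z_0·(1 + Γ)/(1 − Γ) = 75·(0.85 + j0.46)/(1.15 − j0.46)

Z_L ≈ 37.4 + j45 Ω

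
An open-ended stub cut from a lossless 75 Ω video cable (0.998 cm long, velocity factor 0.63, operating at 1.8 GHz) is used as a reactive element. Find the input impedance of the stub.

λ = v/f = 0.63·c / 1.8 GHz = 0.105 m
βl = 2π·l/λ = 2π × 0.095 = 34.2°
tan(βl) = 0.68
For an open-ended stub, Z_in = −jZ_0·cot(βl) = −jZ_0/tan(βl)

Z_in ≈ −j110 Ω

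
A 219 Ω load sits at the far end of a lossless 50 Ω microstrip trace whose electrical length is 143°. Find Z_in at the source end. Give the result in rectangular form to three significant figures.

Z_in ≈ 28.9 + j57.6 Ω

tan(βl) = tan(143°) = -0.754
Z_in = Z_0·(Z_L + jZ_0·tanβl)/(Z_0 + jZ_L·tanβl)
     = 50·(219 − j37.7)/(50 − j165)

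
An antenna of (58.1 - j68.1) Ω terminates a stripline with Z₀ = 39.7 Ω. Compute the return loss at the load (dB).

Γ = (18.4 − j68.1)/(97.8 − j68.1), |Γ| = 0.592
RL = −20·log₁₀|Γ| = −20·log₁₀(0.592)

RL ≈ 4.55 dB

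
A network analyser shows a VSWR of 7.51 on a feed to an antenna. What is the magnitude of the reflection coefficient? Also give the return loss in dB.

|Γ| ≈ 0.765; return loss ≈ 2.33 dB

|Γ| = (S − 1)/(S + 1) = (7.51 − 1)/(7.51 + 1) = 6.51/8.51
RL = −20·log₁₀|Γ| = −20·log₁₀(0.765)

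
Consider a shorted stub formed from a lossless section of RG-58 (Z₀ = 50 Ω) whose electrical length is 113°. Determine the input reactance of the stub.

tan(βl) = -2.36
For a shorted stub, Z_in = jZ_0·tan(βl)

X_in ≈ -118 Ω (capacitive)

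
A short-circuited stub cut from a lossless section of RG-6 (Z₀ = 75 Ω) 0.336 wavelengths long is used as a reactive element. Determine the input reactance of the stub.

X_in ≈ -125 Ω (capacitive)

βl = 2π × 0.336 = 121°
tan(βl) = -1.67
For a short-circuited stub, Z_in = jZ_0·tan(βl)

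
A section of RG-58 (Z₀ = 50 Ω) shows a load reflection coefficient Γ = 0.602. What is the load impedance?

Z_L = Z_0·(1 + Γ)/(1 − Γ) = 50·(1.6)/(0.398)

Z_L ≈ 201 Ω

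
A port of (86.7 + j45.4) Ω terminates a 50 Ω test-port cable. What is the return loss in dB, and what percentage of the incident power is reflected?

RL ≈ 7.84 dB; 16.4% of incident power reflected

Γ = (36.7 + j45.4)/(136.7 + j45.4), |Γ| = 0.405
RL = −20·log₁₀(0.405) = 7.84 dB
P_refl/P_inc = |Γ|² = 0.164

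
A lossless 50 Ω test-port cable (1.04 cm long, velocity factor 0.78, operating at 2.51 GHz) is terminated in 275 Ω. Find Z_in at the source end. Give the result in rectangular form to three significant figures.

λ = v/f = 0.78·c / 2.51 GHz = 0.0932 m
βl = 2π·l/λ = 2π × 0.112 = 40.2°
tan(βl) = tan(40.2°) = 0.844
Z_in = Z_0·(Z_L + jZ_0·tanβl)/(Z_0 + jZ_L·tanβl)
     = 50·(275 + j42.2)/(50 + j232)

Z_in ≈ 20.9 − j54.8 Ω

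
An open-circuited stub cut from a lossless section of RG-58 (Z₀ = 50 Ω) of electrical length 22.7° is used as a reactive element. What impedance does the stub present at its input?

tan(βl) = 0.418
For an open-circuited stub, Z_in = −jZ_0·cot(βl) = −jZ_0/tan(βl)

Z_in ≈ −j120 Ω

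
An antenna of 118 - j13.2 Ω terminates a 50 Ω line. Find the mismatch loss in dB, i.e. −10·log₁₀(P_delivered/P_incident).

mismatch loss ≈ 0.804 dB

Γ = (68 − j13.2)/(168 − j13.2), |Γ| = 0.411
|Γ|² = 0.169, so P_del/P_inc = 1 − |Γ|² = 0.831
ML = −10·log₁₀(1 − |Γ|²)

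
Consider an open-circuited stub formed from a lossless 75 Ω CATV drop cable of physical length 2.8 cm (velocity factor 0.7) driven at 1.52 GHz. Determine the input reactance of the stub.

λ = v/f = 0.7·c / 1.52 GHz = 0.138 m
βl = 2π·l/λ = 2π × 0.203 = 73°
tan(βl) = 3.26
For an open-circuited stub, Z_in = −jZ_0·cot(βl) = −jZ_0/tan(βl)

X_in ≈ -23 Ω (capacitive)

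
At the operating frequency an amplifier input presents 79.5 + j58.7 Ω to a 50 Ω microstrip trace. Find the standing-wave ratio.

VSWR ≈ 2.72

Γ = (Z_L − Z_0)/(Z_L + Z_0) = (29.5 + j58.7)/(129.5 + j58.7)
|Γ| = 65.7/142 = 0.462
VSWR = (1 + |Γ|)/(1 − |Γ|) = 1.46/0.538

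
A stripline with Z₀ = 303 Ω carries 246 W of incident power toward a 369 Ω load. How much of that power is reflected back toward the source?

P_reflected ≈ 2.37 W

Γ = (369 − 303)/(369 + 303) = 0.0982
|Γ|² = 0.00965
P_refl = |Γ|²·P_inc = 2.37 W, P_del = (1 − |Γ|²)·P_inc = 244 W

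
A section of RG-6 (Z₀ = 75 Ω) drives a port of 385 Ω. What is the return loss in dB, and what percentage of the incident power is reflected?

Γ = (385 − 75)/(385 + 75) = 0.674
RL = −20·log₁₀(0.674) = 3.43 dB
P_refl/P_inc = |Γ|² = 0.454

RL ≈ 3.43 dB; 45.4% of incident power reflected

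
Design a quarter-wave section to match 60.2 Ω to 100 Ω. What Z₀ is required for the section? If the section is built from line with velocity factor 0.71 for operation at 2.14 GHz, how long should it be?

Z_qwt ≈ 77.6 Ω; length ≈ 2.49 cm

Z_qwt = √(Z_0·R_L) = √(100 × 60.2) = √6020
λ = 0.71·c/f = 0.0995 m, so l = λ/4 = 0.0249 m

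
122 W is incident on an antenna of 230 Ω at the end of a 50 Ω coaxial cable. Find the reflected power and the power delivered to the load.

Γ = (230 − 50)/(230 + 50) = 0.643
|Γ|² = 0.413
P_refl = |Γ|²·P_inc = 50.4 W, P_del = (1 − |Γ|²)·P_inc = 71.6 W

P_reflected ≈ 50.4 W; P_delivered ≈ 71.6 W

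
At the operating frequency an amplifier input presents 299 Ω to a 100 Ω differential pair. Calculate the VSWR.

Γ = (299 − 100)/(299 + 100) = 0.499
VSWR = (1 + 0.499)/(1 − 0.499)

VSWR ≈ 2.99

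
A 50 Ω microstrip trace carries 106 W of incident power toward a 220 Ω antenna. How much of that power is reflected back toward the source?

P_reflected ≈ 42 W

Γ = (220 − 50)/(220 + 50) = 0.63
|Γ|² = 0.396
P_refl = |Γ|²·P_inc = 42 W, P_del = (1 − |Γ|²)·P_inc = 64 W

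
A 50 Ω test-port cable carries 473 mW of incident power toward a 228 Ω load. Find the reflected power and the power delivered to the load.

P_reflected ≈ 194 mW; P_delivered ≈ 279 mW

Γ = (228 − 50)/(228 + 50) = 0.64
|Γ|² = 0.41
P_refl = |Γ|²·P_inc = 194 mW, P_del = (1 − |Γ|²)·P_inc = 279 mW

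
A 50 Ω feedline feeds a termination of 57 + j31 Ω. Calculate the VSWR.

Γ = (Z_L − Z_0)/(Z_L + Z_0) = (7 + j31)/(107 + j31)
|Γ| = 31.8/111 = 0.285
VSWR = (1 + |Γ|)/(1 − |Γ|) = 1.29/0.715

VSWR ≈ 1.8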